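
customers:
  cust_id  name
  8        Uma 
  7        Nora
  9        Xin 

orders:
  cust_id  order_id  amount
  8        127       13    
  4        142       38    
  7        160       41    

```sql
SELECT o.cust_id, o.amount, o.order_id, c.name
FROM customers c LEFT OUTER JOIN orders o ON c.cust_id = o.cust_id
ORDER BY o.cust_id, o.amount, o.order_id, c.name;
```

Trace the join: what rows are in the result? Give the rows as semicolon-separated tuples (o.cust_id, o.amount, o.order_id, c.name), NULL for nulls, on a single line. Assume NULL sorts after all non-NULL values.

(7, 41, 160, Nora); (8, 13, 127, Uma); (NULL, NULL, NULL, Xin)

LEFT JOIN keeps every row from `customers`; unmatched rows get NULL for `orders`'s columns.
Matching on c.cust_id = o.cust_id.
- c (cust_id=8) pairs with 1 row(s) of o.
- c (cust_id=7) pairs with 1 row(s) of o.
- c (cust_id=9) has no partner → padded with NULL.
After projecting and ordering:
o.cust_id | o.amount | o.order_id | c.name
7 | 41 | 160 | Nora
8 | 13 | 127 | Uma
NULL | NULL | NULL | Xin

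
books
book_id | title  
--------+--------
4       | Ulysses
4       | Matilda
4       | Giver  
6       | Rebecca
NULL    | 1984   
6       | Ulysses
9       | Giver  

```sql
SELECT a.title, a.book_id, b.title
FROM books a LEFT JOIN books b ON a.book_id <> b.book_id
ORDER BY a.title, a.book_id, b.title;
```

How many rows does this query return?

LEFT JOIN keeps every row from `books a`; unmatched rows get NULL for `books b`'s columns.
Matching on a.book_id <> b.book_id. A NULL in a compared column never satisfies the condition.
- book_id=4: 3 matching b row(s), so 3 row(s) emitted.
- book_id=4: 3 matching b row(s), so 3 row(s) emitted.
- book_id=4: 3 matching b row(s), so 3 row(s) emitted.
- book_id=6: 4 matching b row(s), so 4 row(s) emitted.
- book_id=NULL: no b row matches, row kept with b columns NULL.
- book_id=6: 4 matching b row(s), so 4 row(s) emitted.
- book_id=9: 5 matching b row(s), so 5 row(s) emitted.
Total: 22 matched + 1 padded = 23 rows.

23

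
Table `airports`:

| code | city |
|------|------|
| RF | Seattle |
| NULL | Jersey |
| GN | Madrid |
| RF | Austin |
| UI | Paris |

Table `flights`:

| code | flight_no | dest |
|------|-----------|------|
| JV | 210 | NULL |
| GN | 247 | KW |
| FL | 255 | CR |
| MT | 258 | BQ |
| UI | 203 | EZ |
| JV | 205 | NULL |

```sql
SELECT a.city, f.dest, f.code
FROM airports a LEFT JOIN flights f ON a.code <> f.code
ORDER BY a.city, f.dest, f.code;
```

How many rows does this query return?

LEFT JOIN keeps every row from `airports`; unmatched rows get NULL for `flights`'s columns.
Matching on a.code <> f.code. A NULL in a compared column never satisfies the condition.
- a row (code=RF): matches 6 f row(s) → 6 output row(s).
- a row (code=NULL): no match → kept, f columns NULL.
- a row (code=GN): matches 5 f row(s) → 5 output row(s).
- a row (code=RF): matches 6 f row(s) → 6 output row(s).
- a row (code=UI): matches 5 f row(s) → 5 output row(s).
Total: 22 matched + 1 padded = 23 rows.

23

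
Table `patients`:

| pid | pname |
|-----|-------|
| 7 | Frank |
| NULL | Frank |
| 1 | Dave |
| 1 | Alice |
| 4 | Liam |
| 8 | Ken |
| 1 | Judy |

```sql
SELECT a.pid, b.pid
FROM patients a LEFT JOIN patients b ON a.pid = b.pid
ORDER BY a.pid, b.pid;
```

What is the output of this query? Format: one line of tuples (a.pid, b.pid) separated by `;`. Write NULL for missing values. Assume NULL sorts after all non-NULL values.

LEFT JOIN keeps every row from `patients a`; unmatched rows get NULL for `patients b`'s columns.
Matching on a.pid = b.pid. A NULL in a compared column never satisfies the condition.
- a row (pid=7): matches 1 b row(s) → 1 output row(s).
- a row (pid=NULL): no match → kept, b columns NULL.
- a row (pid=1): matches 3 b row(s) → 3 output row(s).
- a row (pid=1): matches 3 b row(s) → 3 output row(s).
- a row (pid=4): matches 1 b row(s) → 1 output row(s).
- a row (pid=8): matches 1 b row(s) → 1 output row(s).
- a row (pid=1): matches 3 b row(s) → 3 output row(s).

(1, 1); (1, 1); (1, 1); (1, 1); (1, 1); (1, 1); (1, 1); (1, 1); (1, 1); (4, 4); (7, 7); (8, 8); (NULL, NULL)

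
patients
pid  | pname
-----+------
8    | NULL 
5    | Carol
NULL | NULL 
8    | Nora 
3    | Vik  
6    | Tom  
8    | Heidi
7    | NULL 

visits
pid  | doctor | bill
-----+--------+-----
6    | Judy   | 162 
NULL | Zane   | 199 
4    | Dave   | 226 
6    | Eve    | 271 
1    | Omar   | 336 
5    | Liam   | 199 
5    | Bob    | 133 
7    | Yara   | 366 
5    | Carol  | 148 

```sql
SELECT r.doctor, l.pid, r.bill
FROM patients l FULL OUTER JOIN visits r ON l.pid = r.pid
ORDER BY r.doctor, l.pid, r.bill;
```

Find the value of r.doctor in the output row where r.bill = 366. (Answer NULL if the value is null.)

Yara

FULL OUTER JOIN keeps every row from both sides; unmatched rows get NULL for the other side's columns.
Matching on l.pid = r.pid. A NULL in a compared column never satisfies the condition.
- pid=8: no r row matches, row kept with r columns NULL.
- pid=5: 3 matching r row(s), so 3 row(s) emitted.
- pid=NULL: no r row matches, row kept with r columns NULL.
- pid=8: no r row matches, row kept with r columns NULL.
- pid=3: no r row matches, row kept with r columns NULL.
- pid=6: 2 matching r row(s), so 2 row(s) emitted.
- pid=8: no r row matches, row kept with r columns NULL.
- pid=7: 1 matching r row(s), so 1 row(s) emitted.
- 3 row(s) from r found no l partner → padded with NULL.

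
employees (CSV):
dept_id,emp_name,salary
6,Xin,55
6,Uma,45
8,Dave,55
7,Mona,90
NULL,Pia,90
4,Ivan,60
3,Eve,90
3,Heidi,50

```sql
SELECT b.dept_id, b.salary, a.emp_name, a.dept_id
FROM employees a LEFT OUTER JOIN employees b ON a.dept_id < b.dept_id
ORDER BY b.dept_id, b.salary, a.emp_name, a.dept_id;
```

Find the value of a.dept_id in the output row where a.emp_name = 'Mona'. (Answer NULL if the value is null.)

7

LEFT JOIN keeps every row from `employees a`; unmatched rows get NULL for `employees b`'s columns.
Matching on a.dept_id < b.dept_id. A NULL in a compared column never satisfies the condition.
- a (dept_id=6) pairs with 2 row(s) of b.
- a (dept_id=6) pairs with 2 row(s) of b.
- a (dept_id=8) has no partner → padded with NULL.
- a (dept_id=7) pairs with 1 row(s) of b.
- a (dept_id=NULL) has no partner → padded with NULL.
- a (dept_id=4) pairs with 4 row(s) of b.
- a (dept_id=3) pairs with 5 row(s) of b.
- a (dept_id=3) pairs with 5 row(s) of b.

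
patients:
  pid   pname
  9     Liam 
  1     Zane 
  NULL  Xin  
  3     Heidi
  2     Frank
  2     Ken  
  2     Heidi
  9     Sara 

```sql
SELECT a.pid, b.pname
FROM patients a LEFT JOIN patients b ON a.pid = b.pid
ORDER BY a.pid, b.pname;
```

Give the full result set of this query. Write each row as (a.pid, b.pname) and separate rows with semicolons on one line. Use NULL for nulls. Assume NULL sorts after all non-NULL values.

(1, Zane); (2, Frank); (2, Frank); (2, Frank); (2, Heidi); (2, Heidi); (2, Heidi); (2, Ken); (2, Ken); (2, Ken); (3, Heidi); (9, Liam); (9, Liam); (9, Sara); (9, Sara); (NULL, NULL)

LEFT JOIN keeps every row from `patients a`; unmatched rows get NULL for `patients b`'s columns.
Matching on a.pid = b.pid. A NULL in a compared column never satisfies the condition.
- pid=9: 2 matching b row(s), so 2 row(s) emitted.
- pid=1: 1 matching b row(s), so 1 row(s) emitted.
- pid=NULL: no b row matches, row kept with b columns NULL.
- pid=3: 1 matching b row(s), so 1 row(s) emitted.
- pid=2: 3 matching b row(s), so 3 row(s) emitted.
- pid=2: 3 matching b row(s), so 3 row(s) emitted.
- pid=2: 3 matching b row(s), so 3 row(s) emitted.
- pid=9: 2 matching b row(s), so 2 row(s) emitted.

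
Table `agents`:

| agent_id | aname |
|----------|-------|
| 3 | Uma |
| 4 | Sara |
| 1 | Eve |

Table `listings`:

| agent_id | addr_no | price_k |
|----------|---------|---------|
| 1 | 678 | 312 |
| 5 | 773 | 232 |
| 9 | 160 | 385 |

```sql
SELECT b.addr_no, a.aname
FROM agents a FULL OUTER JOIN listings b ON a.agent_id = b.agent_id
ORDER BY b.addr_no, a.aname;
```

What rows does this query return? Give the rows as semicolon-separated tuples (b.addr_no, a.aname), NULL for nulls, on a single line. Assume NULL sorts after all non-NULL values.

(160, NULL); (678, Eve); (773, NULL); (NULL, Sara); (NULL, Uma)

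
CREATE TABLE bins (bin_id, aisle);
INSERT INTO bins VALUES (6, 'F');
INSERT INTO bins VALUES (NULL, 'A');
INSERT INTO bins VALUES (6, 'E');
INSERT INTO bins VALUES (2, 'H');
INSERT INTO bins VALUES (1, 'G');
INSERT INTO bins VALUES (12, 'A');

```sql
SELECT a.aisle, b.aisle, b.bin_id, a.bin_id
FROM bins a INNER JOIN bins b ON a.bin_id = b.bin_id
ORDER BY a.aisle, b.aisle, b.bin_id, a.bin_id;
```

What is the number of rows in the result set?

7

INNER JOIN keeps only pairs where the ON condition holds.
Matching on a.bin_id = b.bin_id. A NULL in a compared column never satisfies the condition.
Matched pairs: 7.
Total: 7 rows.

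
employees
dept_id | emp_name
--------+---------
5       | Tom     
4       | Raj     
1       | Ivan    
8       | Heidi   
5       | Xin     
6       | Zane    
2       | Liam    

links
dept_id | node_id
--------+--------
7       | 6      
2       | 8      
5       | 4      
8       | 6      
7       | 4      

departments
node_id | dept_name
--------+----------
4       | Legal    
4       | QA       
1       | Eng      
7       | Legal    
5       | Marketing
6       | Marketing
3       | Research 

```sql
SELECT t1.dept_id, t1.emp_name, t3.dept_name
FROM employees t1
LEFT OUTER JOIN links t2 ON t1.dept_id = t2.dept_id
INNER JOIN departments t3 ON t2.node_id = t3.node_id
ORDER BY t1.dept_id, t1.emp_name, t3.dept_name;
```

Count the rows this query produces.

5

Joins associate left-to-right: employees LEFT JOIN links on dept_id gives 7 intermediate row(s).
Then INNER JOIN `departments t3` on node_id: keep only rows whose t2.node_id appears in t3.
Result: 5 row(s).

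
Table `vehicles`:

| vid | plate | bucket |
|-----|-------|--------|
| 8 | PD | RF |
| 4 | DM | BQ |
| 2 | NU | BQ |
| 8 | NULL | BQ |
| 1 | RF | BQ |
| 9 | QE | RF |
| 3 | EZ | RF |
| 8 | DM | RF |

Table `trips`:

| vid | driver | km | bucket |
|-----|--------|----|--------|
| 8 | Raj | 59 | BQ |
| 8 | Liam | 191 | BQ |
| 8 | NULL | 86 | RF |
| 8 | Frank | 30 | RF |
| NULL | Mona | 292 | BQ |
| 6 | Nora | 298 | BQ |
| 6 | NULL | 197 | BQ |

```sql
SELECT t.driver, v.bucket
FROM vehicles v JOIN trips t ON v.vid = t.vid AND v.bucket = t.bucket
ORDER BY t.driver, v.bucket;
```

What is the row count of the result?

6

INNER JOIN keeps only pairs where the ON condition holds.
Matching on v.vid = t.vid AND v.bucket = t.bucket. A NULL in a compared column never satisfies the condition.
- vid=8, bucket=RF: 2 matching t row(s), so 2 row(s) emitted.
- vid=4, bucket=BQ: no matching t row, dropped.
- vid=2, bucket=BQ: no matching t row, dropped.
- vid=8, bucket=BQ: 2 matching t row(s), so 2 row(s) emitted.
- vid=1, bucket=BQ: no matching t row, dropped.
- vid=9, bucket=RF: no matching t row, dropped.
- vid=3, bucket=RF: no matching t row, dropped.
- vid=8, bucket=RF: 2 matching t row(s), so 2 row(s) emitted.
Total: 6 rows.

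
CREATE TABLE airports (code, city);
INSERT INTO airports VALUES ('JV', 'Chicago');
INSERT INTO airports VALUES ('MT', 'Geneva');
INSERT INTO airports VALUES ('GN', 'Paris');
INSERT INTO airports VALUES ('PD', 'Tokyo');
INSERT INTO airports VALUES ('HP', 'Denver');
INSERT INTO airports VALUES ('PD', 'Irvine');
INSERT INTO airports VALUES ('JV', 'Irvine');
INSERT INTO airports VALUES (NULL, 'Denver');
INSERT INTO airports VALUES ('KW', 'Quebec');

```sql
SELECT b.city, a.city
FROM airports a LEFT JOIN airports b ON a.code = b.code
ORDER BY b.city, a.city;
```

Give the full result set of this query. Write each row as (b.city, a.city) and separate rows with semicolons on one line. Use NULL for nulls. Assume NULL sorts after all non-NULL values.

LEFT JOIN keeps every row from `airports a`; unmatched rows get NULL for `airports b`'s columns.
Matching on a.code = b.code. A NULL in a compared column never satisfies the condition.
- a (code=JV) pairs with 2 row(s) of b.
- a (code=MT) pairs with 1 row(s) of b.
- a (code=GN) pairs with 1 row(s) of b.
- a (code=PD) pairs with 2 row(s) of b.
- a (code=HP) pairs with 1 row(s) of b.
- a (code=PD) pairs with 2 row(s) of b.
- a (code=JV) pairs with 2 row(s) of b.
- a (code=NULL) has no partner → padded with NULL.
- a (code=KW) pairs with 1 row(s) of b.

(Chicago, Chicago); (Chicago, Irvine); (Denver, Denver); (Geneva, Geneva); (Irvine, Chicago); (Irvine, Irvine); (Irvine, Irvine); (Irvine, Tokyo); (Paris, Paris); (Quebec, Quebec); (Tokyo, Irvine); (Tokyo, Tokyo); (NULL, Denver)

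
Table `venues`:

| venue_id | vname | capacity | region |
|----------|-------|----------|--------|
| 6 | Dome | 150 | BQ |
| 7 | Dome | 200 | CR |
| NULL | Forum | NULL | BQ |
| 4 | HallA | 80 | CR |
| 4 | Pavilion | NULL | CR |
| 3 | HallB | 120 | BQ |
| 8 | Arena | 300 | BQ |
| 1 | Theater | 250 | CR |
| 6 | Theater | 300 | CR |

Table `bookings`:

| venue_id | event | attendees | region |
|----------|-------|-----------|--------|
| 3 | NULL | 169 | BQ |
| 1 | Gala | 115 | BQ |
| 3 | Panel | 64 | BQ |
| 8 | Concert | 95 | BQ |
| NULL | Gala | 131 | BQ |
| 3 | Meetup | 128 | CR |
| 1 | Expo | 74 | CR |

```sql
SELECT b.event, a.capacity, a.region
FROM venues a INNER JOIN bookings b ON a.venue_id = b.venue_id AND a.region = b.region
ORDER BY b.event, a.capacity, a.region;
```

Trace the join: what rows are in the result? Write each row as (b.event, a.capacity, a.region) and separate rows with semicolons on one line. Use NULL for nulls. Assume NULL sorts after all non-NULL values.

INNER JOIN keeps only pairs where the ON condition holds.
Matching on a.venue_id = b.venue_id AND a.region = b.region. A NULL in a compared column never satisfies the condition.
- a[0] venue_id=6, region=BQ → no match; dropped.
- a[1] venue_id=7, region=CR → no match; dropped.
- a[2] venue_id=NULL, region=BQ → no match; dropped.
- a[3] venue_id=4, region=CR → no match; dropped.
- a[4] venue_id=4, region=CR → no match; dropped.
- a[5] venue_id=3, region=BQ → 2 match(es) in b → 2 row(s).
- a[6] venue_id=8, region=BQ → 1 match(es) in b → 1 row(s).
- a[7] venue_id=1, region=CR → 1 match(es) in b → 1 row(s).
- a[8] venue_id=6, region=CR → no match; dropped.
After projecting and ordering:
b.event | a.capacity | a.region
Concert | 300 | BQ
Expo | 250 | CR
Panel | 120 | BQ
NULL | 120 | BQ

(Concert, 300, BQ); (Expo, 250, CR); (Panel, 120, BQ); (NULL, 120, BQ)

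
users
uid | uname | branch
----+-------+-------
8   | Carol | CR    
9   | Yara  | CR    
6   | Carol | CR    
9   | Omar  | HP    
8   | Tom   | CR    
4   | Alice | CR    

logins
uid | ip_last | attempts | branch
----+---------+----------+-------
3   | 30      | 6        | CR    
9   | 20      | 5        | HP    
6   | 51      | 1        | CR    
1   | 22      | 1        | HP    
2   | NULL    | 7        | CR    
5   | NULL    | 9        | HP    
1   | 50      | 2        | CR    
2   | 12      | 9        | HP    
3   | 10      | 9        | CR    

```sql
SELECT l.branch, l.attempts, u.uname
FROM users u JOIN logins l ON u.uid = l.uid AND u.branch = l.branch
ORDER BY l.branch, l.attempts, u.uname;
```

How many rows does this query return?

INNER JOIN keeps only pairs where the ON condition holds.
Matching on u.uid = l.uid AND u.branch = l.branch.
Matched pairs: 2.
Total: 2 rows.

2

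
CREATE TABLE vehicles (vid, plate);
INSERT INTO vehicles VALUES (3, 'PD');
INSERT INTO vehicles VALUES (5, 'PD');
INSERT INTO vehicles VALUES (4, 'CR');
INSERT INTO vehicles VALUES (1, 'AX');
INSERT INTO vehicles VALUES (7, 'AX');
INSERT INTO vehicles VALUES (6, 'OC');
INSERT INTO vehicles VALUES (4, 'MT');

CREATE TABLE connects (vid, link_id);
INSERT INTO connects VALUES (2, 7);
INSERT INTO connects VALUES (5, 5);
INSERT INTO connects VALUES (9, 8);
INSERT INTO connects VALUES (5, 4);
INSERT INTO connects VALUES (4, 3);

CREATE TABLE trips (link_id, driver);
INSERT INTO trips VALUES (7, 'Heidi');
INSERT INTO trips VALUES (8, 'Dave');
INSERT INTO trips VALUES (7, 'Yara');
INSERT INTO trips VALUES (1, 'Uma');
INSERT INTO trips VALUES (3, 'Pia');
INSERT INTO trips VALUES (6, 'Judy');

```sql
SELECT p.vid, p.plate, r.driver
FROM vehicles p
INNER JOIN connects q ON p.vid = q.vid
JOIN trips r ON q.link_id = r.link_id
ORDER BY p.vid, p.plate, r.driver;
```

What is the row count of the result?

2

Joins associate left-to-right: vehicles INNER JOIN connects on vid gives 4 intermediate row(s).
Then INNER JOIN `trips r` on link_id: keep only rows whose q.link_id appears in r.
Result: 2 row(s).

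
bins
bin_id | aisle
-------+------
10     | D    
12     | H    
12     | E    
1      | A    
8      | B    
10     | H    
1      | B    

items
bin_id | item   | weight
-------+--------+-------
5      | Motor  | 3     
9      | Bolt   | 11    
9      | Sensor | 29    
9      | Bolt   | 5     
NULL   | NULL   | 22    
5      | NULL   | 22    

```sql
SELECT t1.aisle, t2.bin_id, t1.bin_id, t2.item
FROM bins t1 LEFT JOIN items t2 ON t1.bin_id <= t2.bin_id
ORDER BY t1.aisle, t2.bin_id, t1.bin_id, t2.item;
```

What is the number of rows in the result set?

17

LEFT JOIN keeps every row from `bins`; unmatched rows get NULL for `items`'s columns.
Matching on t1.bin_id <= t2.bin_id. A NULL in a compared column never satisfies the condition.
- t1 (bin_id=10) has no partner → padded with NULL.
- t1 (bin_id=12) has no partner → padded with NULL.
- t1 (bin_id=12) has no partner → padded with NULL.
- t1 (bin_id=1) pairs with 5 row(s) of t2.
- t1 (bin_id=8) pairs with 3 row(s) of t2.
- t1 (bin_id=10) has no partner → padded with NULL.
- t1 (bin_id=1) pairs with 5 row(s) of t2.
Total: 13 matched + 4 padded = 17 rows.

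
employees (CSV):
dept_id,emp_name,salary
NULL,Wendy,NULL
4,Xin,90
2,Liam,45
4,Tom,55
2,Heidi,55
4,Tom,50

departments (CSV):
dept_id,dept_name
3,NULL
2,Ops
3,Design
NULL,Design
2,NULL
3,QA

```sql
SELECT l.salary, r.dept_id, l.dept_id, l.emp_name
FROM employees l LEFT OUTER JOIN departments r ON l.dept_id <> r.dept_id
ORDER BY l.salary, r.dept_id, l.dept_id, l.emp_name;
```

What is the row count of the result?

LEFT JOIN keeps every row from `employees`; unmatched rows get NULL for `departments`'s columns.
Matching on l.dept_id <> r.dept_id. A NULL in a compared column never satisfies the condition.
- dept_id=NULL: no r row matches, row kept with r columns NULL.
- dept_id=4: 5 matching r row(s), so 5 row(s) emitted.
- dept_id=2: 3 matching r row(s), so 3 row(s) emitted.
- dept_id=4: 5 matching r row(s), so 5 row(s) emitted.
- dept_id=2: 3 matching r row(s), so 3 row(s) emitted.
- dept_id=4: 5 matching r row(s), so 5 row(s) emitted.
Total: 21 matched + 1 padded = 22 rows.

22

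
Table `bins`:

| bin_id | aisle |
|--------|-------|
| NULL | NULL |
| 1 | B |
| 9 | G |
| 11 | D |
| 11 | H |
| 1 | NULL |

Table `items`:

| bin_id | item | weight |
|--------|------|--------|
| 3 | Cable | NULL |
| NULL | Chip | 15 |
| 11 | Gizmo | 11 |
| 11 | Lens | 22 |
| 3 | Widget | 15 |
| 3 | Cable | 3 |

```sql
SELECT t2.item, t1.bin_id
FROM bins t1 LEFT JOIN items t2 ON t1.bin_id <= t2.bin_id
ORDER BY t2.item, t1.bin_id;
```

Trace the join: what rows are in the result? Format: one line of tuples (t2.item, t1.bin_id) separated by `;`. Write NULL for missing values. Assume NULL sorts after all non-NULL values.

(Cable, 1); (Cable, 1); (Cable, 1); (Cable, 1); (Gizmo, 1); (Gizmo, 1); (Gizmo, 9); (Gizmo, 11); (Gizmo, 11); (Lens, 1); (Lens, 1); (Lens, 9); (Lens, 11); (Lens, 11); (Widget, 1); (Widget, 1); (NULL, NULL)

LEFT JOIN keeps every row from `bins`; unmatched rows get NULL for `items`'s columns.
Matching on t1.bin_id <= t2.bin_id. A NULL in a compared column never satisfies the condition.
Matched pairs: 16; unmatched t1 rows kept: 1.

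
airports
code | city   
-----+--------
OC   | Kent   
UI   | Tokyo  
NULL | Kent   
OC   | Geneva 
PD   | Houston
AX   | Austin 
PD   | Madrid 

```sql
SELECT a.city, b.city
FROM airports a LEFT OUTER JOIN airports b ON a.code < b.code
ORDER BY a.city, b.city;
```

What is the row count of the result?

LEFT JOIN keeps every row from `airports a`; unmatched rows get NULL for `airports b`'s columns.
Matching on a.code < b.code. A NULL in a compared column never satisfies the condition.
- code=OC: 3 matching b row(s), so 3 row(s) emitted.
- code=UI: no b row matches, row kept with b columns NULL.
- code=NULL: no b row matches, row kept with b columns NULL.
- code=OC: 3 matching b row(s), so 3 row(s) emitted.
- code=PD: 1 matching b row(s), so 1 row(s) emitted.
- code=AX: 5 matching b row(s), so 5 row(s) emitted.
- code=PD: 1 matching b row(s), so 1 row(s) emitted.
Total: 13 matched + 2 padded = 15 rows.

15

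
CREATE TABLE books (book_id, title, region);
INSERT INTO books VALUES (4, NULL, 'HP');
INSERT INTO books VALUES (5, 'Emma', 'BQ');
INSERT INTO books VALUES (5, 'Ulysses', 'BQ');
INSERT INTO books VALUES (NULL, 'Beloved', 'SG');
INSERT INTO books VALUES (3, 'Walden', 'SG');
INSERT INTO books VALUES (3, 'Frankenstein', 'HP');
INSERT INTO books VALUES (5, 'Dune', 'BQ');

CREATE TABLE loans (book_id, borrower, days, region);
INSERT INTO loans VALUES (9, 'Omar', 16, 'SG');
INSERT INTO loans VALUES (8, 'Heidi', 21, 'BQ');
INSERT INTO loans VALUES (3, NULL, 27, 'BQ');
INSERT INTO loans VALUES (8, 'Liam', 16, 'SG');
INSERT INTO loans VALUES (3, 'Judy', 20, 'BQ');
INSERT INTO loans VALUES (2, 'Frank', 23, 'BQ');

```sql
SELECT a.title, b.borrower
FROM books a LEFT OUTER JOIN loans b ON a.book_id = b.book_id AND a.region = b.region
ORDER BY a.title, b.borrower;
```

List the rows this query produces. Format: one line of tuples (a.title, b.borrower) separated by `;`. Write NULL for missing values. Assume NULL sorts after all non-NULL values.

(Beloved, NULL); (Dune, NULL); (Emma, NULL); (Frankenstein, NULL); (Ulysses, NULL); (Walden, NULL); (NULL, NULL)

LEFT JOIN keeps every row from `books`; unmatched rows get NULL for `loans`'s columns.
Matching on a.book_id = b.book_id AND a.region = b.region. A NULL in a compared column never satisfies the condition.
- a (book_id=4, region=HP) has no partner → padded with NULL.
- a (book_id=5, region=BQ) has no partner → padded with NULL.
- a (book_id=5, region=BQ) has no partner → padded with NULL.
- a (book_id=NULL, region=SG) has no partner → padded with NULL.
- a (book_id=3, region=SG) has no partner → padded with NULL.
- a (book_id=3, region=HP) has no partner → padded with NULL.
- a (book_id=5, region=BQ) has no partner → padded with NULL.
After projecting and ordering:
a.title | b.borrower
Beloved | NULL
Dune | NULL
Emma | NULL
Frankenstein | NULL
Ulysses | NULL
Walden | NULL
NULL | NULL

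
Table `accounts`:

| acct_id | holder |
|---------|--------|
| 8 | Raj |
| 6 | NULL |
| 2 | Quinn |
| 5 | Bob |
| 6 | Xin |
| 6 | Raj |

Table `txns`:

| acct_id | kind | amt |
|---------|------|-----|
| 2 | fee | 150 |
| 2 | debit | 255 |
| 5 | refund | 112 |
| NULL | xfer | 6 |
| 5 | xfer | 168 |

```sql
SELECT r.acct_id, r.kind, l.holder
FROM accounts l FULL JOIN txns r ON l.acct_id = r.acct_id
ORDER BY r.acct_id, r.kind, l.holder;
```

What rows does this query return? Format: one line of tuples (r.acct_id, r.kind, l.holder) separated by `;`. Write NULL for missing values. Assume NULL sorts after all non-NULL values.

(2, debit, Quinn); (2, fee, Quinn); (5, refund, Bob); (5, xfer, Bob); (NULL, xfer, NULL); (NULL, NULL, Raj); (NULL, NULL, Raj); (NULL, NULL, Xin); (NULL, NULL, NULL)

FULL OUTER JOIN keeps every row from both sides; unmatched rows get NULL for the other side's columns.
Matching on l.acct_id = r.acct_id. A NULL in a compared column never satisfies the condition.
- l row (acct_id=8): no match → kept, r columns NULL.
- l row (acct_id=6): no match → kept, r columns NULL.
- l row (acct_id=2): matches 2 r row(s) → 2 output row(s).
- l row (acct_id=5): matches 2 r row(s) → 2 output row(s).
- l row (acct_id=6): no match → kept, r columns NULL.
- l row (acct_id=6): no match → kept, r columns NULL.
- 1 row(s) from r found no l partner → padded with NULL.
After projecting and ordering:
r.acct_id | r.kind | l.holder
2 | debit | Quinn
2 | fee | Quinn
5 | refund | Bob
5 | xfer | Bob
NULL | xfer | NULL
NULL | NULL | Raj
NULL | NULL | Raj
NULL | NULL | Xin
NULL | NULL | NULL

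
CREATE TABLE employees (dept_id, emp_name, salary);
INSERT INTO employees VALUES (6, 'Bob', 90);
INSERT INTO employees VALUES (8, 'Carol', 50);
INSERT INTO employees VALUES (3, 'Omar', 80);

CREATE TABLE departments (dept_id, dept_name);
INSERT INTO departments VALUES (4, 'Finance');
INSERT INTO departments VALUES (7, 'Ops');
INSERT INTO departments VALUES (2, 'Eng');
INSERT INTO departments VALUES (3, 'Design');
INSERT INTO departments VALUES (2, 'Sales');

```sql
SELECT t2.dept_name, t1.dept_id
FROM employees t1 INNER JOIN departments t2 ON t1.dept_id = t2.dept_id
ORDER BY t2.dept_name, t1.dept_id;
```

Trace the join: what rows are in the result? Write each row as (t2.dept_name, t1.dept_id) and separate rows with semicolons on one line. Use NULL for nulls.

(Design, 3)

INNER JOIN keeps only pairs where the ON condition holds.
Matching on t1.dept_id = t2.dept_id.
Matched pairs: 1.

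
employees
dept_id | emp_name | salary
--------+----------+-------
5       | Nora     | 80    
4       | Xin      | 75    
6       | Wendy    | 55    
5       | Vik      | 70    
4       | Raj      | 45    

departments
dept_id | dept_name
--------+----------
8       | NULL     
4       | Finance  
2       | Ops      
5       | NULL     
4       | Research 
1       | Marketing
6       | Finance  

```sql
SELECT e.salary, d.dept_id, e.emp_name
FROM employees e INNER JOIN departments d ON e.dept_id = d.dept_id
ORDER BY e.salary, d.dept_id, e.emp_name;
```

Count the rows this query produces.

7

INNER JOIN keeps only pairs where the ON condition holds.
Matching on e.dept_id = d.dept_id.
- e row (dept_id=5): matches 1 d row(s) → 1 output row(s).
- e row (dept_id=4): matches 2 d row(s) → 2 output row(s).
- e row (dept_id=6): matches 1 d row(s) → 1 output row(s).
- e row (dept_id=5): matches 1 d row(s) → 1 output row(s).
- e row (dept_id=4): matches 2 d row(s) → 2 output row(s).
Total: 7 rows.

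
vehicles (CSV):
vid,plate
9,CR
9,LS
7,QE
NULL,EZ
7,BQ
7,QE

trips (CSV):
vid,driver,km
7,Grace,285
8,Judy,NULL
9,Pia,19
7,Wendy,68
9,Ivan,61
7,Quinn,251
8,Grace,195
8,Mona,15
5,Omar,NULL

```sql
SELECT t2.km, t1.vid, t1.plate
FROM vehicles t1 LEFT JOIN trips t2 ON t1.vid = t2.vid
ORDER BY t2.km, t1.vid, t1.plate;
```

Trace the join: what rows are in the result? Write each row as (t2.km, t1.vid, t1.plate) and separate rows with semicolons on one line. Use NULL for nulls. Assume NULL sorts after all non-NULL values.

(19, 9, CR); (19, 9, LS); (61, 9, CR); (61, 9, LS); (68, 7, BQ); (68, 7, QE); (68, 7, QE); (251, 7, BQ); (251, 7, QE); (251, 7, QE); (285, 7, BQ); (285, 7, QE); (285, 7, QE); (NULL, NULL, EZ)

LEFT JOIN keeps every row from `vehicles`; unmatched rows get NULL for `trips`'s columns.
Matching on t1.vid = t2.vid. A NULL in a compared column never satisfies the condition.
- vid=9: 2 matching t2 row(s), so 2 row(s) emitted.
- vid=9: 2 matching t2 row(s), so 2 row(s) emitted.
- vid=7: 3 matching t2 row(s), so 3 row(s) emitted.
- vid=NULL: no t2 row matches, row kept with t2 columns NULL.
- vid=7: 3 matching t2 row(s), so 3 row(s) emitted.
- vid=7: 3 matching t2 row(s), so 3 row(s) emitted.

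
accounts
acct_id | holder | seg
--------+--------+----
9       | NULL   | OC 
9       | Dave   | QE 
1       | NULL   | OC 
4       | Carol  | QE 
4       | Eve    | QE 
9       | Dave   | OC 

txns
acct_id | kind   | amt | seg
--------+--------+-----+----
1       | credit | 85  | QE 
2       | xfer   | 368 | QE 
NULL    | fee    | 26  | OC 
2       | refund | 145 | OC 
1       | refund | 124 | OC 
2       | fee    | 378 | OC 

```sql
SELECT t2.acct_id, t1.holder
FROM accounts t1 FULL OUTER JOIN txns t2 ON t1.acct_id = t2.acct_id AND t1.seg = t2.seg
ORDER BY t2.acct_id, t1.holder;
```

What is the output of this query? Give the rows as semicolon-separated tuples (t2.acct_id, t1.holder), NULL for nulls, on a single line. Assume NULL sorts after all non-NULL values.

(1, NULL); (1, NULL); (2, NULL); (2, NULL); (2, NULL); (NULL, Carol); (NULL, Dave); (NULL, Dave); (NULL, Eve); (NULL, NULL); (NULL, NULL)

FULL OUTER JOIN keeps every row from both sides; unmatched rows get NULL for the other side's columns.
Matching on t1.acct_id = t2.acct_id AND t1.seg = t2.seg. A NULL in a compared column never satisfies the condition.
- t1 row (acct_id=9, seg=OC): no match → kept, t2 columns NULL.
- t1 row (acct_id=9, seg=QE): no match → kept, t2 columns NULL.
- t1 row (acct_id=1, seg=OC): matches 1 t2 row(s) → 1 output row(s).
- t1 row (acct_id=4, seg=QE): no match → kept, t2 columns NULL.
- t1 row (acct_id=4, seg=QE): no match → kept, t2 columns NULL.
- t1 row (acct_id=9, seg=OC): no match → kept, t2 columns NULL.
- 5 row(s) from t2 found no t1 partner → padded with NULL.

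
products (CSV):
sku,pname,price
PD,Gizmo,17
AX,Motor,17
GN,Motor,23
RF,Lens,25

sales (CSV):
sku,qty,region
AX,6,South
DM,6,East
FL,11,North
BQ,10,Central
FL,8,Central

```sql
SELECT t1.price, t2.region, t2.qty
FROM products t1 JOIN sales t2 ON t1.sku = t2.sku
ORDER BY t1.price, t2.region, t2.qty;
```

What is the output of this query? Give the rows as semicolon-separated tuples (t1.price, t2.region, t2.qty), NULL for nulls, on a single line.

(17, South, 6)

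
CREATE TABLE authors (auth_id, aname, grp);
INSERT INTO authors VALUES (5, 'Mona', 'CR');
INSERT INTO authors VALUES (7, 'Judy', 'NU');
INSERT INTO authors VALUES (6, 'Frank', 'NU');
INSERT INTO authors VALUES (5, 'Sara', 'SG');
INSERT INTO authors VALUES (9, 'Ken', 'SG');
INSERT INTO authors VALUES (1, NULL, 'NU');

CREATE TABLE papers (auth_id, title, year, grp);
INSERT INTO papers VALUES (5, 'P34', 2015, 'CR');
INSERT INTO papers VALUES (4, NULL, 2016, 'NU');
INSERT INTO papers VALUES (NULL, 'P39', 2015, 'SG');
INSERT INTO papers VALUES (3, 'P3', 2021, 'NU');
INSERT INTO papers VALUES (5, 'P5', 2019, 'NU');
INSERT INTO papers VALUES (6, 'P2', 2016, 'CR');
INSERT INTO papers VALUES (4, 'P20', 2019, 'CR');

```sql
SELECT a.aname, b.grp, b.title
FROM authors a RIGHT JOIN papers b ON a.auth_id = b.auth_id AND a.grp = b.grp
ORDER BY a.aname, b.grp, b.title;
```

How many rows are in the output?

7

RIGHT JOIN keeps every row from `papers`; unmatched rows get NULL for `authors`'s columns.
Matching on a.auth_id = b.auth_id AND a.grp = b.grp. A NULL in a compared column never satisfies the condition.
- a (auth_id=5, grp=CR) pairs with 1 row(s) of b.
- a (auth_id=7, grp=NU) has no partner in b.
- a (auth_id=6, grp=NU) has no partner in b.
- a (auth_id=5, grp=SG) has no partner in b.
- a (auth_id=9, grp=SG) has no partner in b.
- a (auth_id=1, grp=NU) has no partner in b.
- 6 b row(s) had no a match → kept, a columns NULL.
Total: 1 matched + 6 padded = 7 rows.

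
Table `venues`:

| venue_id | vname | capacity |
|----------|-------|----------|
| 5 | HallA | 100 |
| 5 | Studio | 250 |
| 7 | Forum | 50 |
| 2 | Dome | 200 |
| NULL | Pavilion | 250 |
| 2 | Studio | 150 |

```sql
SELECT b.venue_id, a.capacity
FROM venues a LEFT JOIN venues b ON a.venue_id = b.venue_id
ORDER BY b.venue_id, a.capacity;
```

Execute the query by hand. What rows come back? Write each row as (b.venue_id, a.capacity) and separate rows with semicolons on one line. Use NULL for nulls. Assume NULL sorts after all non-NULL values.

(2, 150); (2, 150); (2, 200); (2, 200); (5, 100); (5, 100); (5, 250); (5, 250); (7, 50); (NULL, 250)

LEFT JOIN keeps every row from `venues a`; unmatched rows get NULL for `venues b`'s columns.
Matching on a.venue_id = b.venue_id. A NULL in a compared column never satisfies the condition.
Matched pairs: 9; unmatched a rows kept: 1.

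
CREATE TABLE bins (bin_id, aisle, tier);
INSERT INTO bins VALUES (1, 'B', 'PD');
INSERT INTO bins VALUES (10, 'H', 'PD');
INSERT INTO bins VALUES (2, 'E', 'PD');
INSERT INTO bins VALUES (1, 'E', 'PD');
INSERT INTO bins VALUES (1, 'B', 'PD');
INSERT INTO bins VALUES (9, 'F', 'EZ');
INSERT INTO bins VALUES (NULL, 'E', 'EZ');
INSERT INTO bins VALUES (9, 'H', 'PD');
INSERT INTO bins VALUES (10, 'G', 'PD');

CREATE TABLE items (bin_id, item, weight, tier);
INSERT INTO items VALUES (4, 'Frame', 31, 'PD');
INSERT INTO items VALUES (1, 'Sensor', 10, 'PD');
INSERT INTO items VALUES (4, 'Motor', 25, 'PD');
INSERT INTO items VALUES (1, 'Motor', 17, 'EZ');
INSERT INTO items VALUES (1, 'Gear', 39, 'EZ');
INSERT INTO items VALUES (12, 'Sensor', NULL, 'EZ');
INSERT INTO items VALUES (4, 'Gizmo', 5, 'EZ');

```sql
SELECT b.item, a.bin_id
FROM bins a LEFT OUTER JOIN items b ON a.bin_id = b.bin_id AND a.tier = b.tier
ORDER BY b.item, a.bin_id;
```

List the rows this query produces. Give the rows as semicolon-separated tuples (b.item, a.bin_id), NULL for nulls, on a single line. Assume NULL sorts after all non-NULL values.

(Sensor, 1); (Sensor, 1); (Sensor, 1); (NULL, 2); (NULL, 9); (NULL, 9); (NULL, 10); (NULL, 10); (NULL, NULL)

LEFT JOIN keeps every row from `bins`; unmatched rows get NULL for `items`'s columns.
Matching on a.bin_id = b.bin_id AND a.tier = b.tier. A NULL in a compared column never satisfies the condition.
Matched pairs: 3; unmatched a rows kept: 6.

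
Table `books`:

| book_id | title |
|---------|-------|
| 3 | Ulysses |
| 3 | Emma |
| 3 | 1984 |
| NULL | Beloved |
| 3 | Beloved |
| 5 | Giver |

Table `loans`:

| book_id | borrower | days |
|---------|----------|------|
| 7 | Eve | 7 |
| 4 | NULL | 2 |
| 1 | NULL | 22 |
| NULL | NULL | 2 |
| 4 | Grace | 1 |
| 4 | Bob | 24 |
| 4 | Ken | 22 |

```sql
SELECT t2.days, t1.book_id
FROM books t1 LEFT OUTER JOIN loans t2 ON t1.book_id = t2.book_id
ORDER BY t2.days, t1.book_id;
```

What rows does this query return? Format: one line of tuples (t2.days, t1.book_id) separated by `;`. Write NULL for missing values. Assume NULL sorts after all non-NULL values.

(NULL, 3); (NULL, 3); (NULL, 3); (NULL, 3); (NULL, 5); (NULL, NULL)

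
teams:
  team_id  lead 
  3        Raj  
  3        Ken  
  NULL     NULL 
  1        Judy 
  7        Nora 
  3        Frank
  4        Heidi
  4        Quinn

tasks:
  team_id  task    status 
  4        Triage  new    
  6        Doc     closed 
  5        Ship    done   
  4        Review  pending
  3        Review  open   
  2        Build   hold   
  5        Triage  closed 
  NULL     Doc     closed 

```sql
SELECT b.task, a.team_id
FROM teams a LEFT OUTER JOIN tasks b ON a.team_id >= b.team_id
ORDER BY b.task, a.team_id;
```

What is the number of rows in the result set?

23

LEFT JOIN keeps every row from `teams`; unmatched rows get NULL for `tasks`'s columns.
Matching on a.team_id >= b.team_id. A NULL in a compared column never satisfies the condition.
Matched pairs: 21; unmatched a rows kept: 2.
Total: 21 matched + 2 padded = 23 rows.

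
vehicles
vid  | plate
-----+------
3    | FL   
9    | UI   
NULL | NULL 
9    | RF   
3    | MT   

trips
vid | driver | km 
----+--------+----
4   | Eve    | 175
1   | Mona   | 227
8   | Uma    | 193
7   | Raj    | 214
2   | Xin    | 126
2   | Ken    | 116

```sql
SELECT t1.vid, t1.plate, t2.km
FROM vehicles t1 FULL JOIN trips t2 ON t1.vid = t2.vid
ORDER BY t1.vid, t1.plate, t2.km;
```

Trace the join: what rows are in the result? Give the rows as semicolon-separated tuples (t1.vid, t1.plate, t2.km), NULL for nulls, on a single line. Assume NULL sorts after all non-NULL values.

(3, FL, NULL); (3, MT, NULL); (9, RF, NULL); (9, UI, NULL); (NULL, NULL, 116); (NULL, NULL, 126); (NULL, NULL, 175); (NULL, NULL, 193); (NULL, NULL, 214); (NULL, NULL, 227); (NULL, NULL, NULL)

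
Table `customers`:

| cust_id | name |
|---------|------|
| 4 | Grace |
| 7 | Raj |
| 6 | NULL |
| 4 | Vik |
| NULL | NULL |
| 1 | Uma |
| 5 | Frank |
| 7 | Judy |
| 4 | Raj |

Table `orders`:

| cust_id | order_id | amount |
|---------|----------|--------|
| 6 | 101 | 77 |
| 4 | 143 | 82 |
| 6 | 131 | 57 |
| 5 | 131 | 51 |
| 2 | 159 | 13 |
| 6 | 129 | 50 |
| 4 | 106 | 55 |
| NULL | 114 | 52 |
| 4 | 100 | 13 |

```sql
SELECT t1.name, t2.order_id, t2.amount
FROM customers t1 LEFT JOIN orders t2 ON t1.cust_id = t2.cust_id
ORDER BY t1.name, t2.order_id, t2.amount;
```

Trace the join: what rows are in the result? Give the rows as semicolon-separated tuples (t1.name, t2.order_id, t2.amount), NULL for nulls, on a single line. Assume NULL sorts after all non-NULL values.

(Frank, 131, 51); (Grace, 100, 13); (Grace, 106, 55); (Grace, 143, 82); (Judy, NULL, NULL); (Raj, 100, 13); (Raj, 106, 55); (Raj, 143, 82); (Raj, NULL, NULL); (Uma, NULL, NULL); (Vik, 100, 13); (Vik, 106, 55); (Vik, 143, 82); (NULL, 101, 77); (NULL, 129, 50); (NULL, 131, 57); (NULL, NULL, NULL)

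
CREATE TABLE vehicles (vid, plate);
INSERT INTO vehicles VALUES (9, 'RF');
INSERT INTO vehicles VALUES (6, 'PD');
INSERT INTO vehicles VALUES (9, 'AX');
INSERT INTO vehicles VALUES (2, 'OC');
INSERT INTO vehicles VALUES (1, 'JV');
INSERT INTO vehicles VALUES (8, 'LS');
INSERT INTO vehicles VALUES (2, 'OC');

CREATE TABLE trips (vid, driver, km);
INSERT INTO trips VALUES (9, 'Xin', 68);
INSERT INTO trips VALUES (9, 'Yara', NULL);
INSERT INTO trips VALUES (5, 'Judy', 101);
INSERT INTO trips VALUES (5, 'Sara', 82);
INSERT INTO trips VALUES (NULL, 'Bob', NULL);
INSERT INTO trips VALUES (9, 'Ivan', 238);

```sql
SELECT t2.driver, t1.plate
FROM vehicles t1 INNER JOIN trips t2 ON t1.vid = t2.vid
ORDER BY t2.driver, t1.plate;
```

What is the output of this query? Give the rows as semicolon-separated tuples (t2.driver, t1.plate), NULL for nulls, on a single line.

INNER JOIN keeps only pairs where the ON condition holds.
Matching on t1.vid = t2.vid. A NULL in a compared column never satisfies the condition.
Matched pairs: 6.

(Ivan, AX); (Ivan, RF); (Xin, AX); (Xin, RF); (Yara, AX); (Yara, RF)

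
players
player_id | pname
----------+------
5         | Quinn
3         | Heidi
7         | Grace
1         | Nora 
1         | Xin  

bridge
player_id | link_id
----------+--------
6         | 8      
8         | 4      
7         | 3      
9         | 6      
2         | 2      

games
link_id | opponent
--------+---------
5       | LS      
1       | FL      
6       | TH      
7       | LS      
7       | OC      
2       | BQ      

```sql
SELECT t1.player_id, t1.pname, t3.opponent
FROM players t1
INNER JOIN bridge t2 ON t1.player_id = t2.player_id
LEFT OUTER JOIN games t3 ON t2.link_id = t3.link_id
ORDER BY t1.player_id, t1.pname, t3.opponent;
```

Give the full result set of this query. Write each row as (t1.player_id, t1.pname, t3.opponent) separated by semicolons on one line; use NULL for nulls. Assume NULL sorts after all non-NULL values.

Step 1 — t1 INNER JOIN t2 on player_id → 1 row(s).
Then LEFT JOIN `games t3` on link_id: each of those 1 rows is kept; rows whose t2.link_id has no match in t3 get NULL for t3's columns.

(7, Grace, NULL)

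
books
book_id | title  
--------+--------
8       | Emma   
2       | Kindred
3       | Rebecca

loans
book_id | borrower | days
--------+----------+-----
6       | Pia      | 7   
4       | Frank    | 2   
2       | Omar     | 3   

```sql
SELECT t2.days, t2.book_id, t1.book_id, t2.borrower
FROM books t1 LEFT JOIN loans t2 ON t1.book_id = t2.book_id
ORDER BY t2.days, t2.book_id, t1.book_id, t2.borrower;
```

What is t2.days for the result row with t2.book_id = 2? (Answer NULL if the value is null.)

LEFT JOIN keeps every row from `books`; unmatched rows get NULL for `loans`'s columns.
Matching on t1.book_id = t2.book_id.
- t1 (book_id=8) has no partner → padded with NULL.
- t1 (book_id=2) pairs with 1 row(s) of t2.
- t1 (book_id=3) has no partner → padded with NULL.

3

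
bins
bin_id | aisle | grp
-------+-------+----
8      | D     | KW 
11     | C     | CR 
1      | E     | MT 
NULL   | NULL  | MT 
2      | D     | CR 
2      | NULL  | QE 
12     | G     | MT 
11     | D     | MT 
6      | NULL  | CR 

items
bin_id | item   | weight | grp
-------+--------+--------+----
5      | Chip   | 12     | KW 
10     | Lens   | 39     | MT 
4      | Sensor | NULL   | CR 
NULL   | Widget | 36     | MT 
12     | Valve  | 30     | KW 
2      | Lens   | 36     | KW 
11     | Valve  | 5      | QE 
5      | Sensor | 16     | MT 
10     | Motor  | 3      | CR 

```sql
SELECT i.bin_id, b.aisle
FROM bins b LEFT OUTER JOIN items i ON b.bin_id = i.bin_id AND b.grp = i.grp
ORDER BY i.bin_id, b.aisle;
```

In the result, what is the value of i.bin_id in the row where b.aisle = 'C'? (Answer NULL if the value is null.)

NULL

LEFT JOIN keeps every row from `bins`; unmatched rows get NULL for `items`'s columns.
Matching on b.bin_id = i.bin_id AND b.grp = i.grp. A NULL in a compared column never satisfies the condition.
- b (bin_id=8, grp=KW) has no partner → padded with NULL.
- b (bin_id=11, grp=CR) has no partner → padded with NULL.
- b (bin_id=1, grp=MT) has no partner → padded with NULL.
- b (bin_id=NULL, grp=MT) has no partner → padded with NULL.
- b (bin_id=2, grp=CR) has no partner → padded with NULL.
- b (bin_id=2, grp=QE) has no partner → padded with NULL.
- b (bin_id=12, grp=MT) has no partner → padded with NULL.
- b (bin_id=11, grp=MT) has no partner → padded with NULL.
- b (bin_id=6, grp=CR) has no partner → padded with NULL.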